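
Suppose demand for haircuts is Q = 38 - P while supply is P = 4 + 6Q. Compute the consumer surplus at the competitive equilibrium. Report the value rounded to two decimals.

Rewriting demand in inverse form: P = 38 - Q.
Set 38 - Q = 4 + 6Q, which gives 34 = 7Q, so Q* = 4.8571 and P* = 38 - (4.8571) = 33.1429.
CS is the area between the demand curve and P* from 0 to Q*: (1/2)(4.8571)(4.8571) = 11.7959.

11.80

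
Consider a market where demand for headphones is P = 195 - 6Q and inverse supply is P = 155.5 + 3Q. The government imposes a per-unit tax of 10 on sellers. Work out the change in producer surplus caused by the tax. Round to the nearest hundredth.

-12.78

Without the tax, 195 - 6Q = 155.5 + 3Q so Q* = 4.3889 and P* = 168.6667.
A tax on sellers shifts supply up by 10: 195 - 6Q = 155.5 + 3Q + 10, so Q_t = 3.2778. Buyers pay P_b = 175.3333; sellers receive P_s = P_b - 10 = 165.3333.
PS falls from (1/2)(4.3889)(13.1667) = 28.8935 to (1/2)(3.2778)(9.8333) = 16.1157, a change of -12.7778.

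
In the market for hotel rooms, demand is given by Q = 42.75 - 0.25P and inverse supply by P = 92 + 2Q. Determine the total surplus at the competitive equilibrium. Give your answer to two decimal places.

520.08

Rewriting demand in inverse form: P = 171 - 4Q.
Set 171 - 4Q = 92 + 2Q, which gives 79 = 6Q, so Q* = 13.1667 and P* = 171 - 4(13.1667) = 118.3333.
Total surplus is the full triangle between the curves from 0 to Q*: (1/2)(13.1667)(171 - 92) = 520.0833.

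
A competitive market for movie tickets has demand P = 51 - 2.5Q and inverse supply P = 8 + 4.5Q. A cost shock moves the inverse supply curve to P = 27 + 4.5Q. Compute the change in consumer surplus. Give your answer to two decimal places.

Initial equilibrium: Q_0 = 6.1429, P_0 = 35.6429; CS_0 = (1/2)(6.1429)(15.3571) = 47.1684, PS_0 = (1/2)(6.1429)(27.6429) = 84.9031.
New equilibrium: 51 - 2.5Q = 27 + 4.5Q gives Q_1 = 3.4286, P_1 = 42.4286; CS_1 = 14.6939, PS_1 = 26.449.
Change in consumer surplus = 14.6939 - 47.1684 = -32.4745.

-32.47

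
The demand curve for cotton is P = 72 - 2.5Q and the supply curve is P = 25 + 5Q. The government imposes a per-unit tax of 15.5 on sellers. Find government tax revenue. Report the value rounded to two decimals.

Without the tax, 72 - 2.5Q = 25 + 5Q so Q* = 6.2667 and P* = 56.3333.
With the tax, sellers need 15.5 more per unit: 72 - 2.5Q = 25 + 5Q + 15.5, so Q_t = 4.2. Buyers pay P_b = 61.5; sellers receive P_s = P_b - 15.5 = 46.
Tax revenue = t x Q_t = 15.5 x 4.2 = 65.1.

65.10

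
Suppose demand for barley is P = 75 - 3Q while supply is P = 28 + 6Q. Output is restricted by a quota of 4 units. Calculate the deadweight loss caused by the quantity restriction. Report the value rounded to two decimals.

Unrestricted equilibrium: Q* = (75 - 28)/(3 + 6) = 5.2222.
At Q = 4 the demand price is 75 - 3(4) = 63 and the supply price is 28 + 6(4) = 52.
Deadweight loss is the triangle between the curves from 4 to 5.2222: (1/2)(63 - 52)(5.2222 - 4) = 6.7222.

6.72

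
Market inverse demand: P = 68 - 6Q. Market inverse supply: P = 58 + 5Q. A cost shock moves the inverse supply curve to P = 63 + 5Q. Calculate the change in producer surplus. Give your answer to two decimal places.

-1.55

Initial equilibrium: Q_0 = 0.9091, P_0 = 62.5455; CS_0 = (1/2)(0.9091)(5.4545) = 2.4793, PS_0 = (1/2)(0.9091)(4.5455) = 2.0661.
New equilibrium: 68 - 6Q = 63 + 5Q gives Q_1 = 0.4545, P_1 = 65.2727; CS_1 = 0.6198, PS_1 = 0.5165.
Change in producer surplus = 0.5165 - 2.0661 = -1.5496.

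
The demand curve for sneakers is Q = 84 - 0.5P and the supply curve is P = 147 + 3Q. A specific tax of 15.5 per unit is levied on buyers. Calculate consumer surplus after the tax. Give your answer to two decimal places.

1.21

Rewriting demand in inverse form: P = 168 - 2Q.
Without the tax, 168 - 2Q = 147 + 3Q so Q* = 4.2 and P* = 159.6.
With the tax, buyers' net willingness to pay falls by 15.5: (168 - 15.5) - 2Q = 147 + 3Q, so Q_t = 1.1. Buyers pay P_b = 165.8; sellers receive P_s = P_b - 15.5 = 150.3.
CS = (1/2)(Q_t)(168 - P_b) = (1/2)(1.1)(2.2) = 1.21.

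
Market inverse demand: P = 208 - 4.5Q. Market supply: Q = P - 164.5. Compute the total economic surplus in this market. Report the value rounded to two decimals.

172.02

Rewriting supply in inverse form: P = 164.5 + Q.
Setting demand equal to supply, 43.5 = 5.5Q, so Q* = 7.9091 and P* = 172.4091.
CS = (1/2)(7.9091)(35.5909) = 140.7459 and PS = (1/2)(7.9091)(7.9091) = 31.2769, so total surplus = 172.0227.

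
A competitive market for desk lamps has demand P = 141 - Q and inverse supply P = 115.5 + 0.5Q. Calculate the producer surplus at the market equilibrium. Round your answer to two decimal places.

72.25

Equilibrium: 141 - Q = 115.5 + 0.5Q, so Q* = 17 and P* = 124.
PS is the area between P* and the supply curve from 0 to Q*: (1/2)(17)(8.5) = 72.25.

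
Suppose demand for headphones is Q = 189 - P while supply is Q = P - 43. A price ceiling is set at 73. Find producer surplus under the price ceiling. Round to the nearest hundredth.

450.00

Rewriting demand in inverse form: P = 189 - Q.
Rewriting supply in inverse form: P = 43 + Q.
Free-market equilibrium: 189 - Q = 43 + Q gives Q* = 73, P* = 116.
At P = 73, sellers supply (73 - 43)/1 = 30 while buyers want more, so the quantity traded is 30 at price 73.
PS is the triangle above supply below 73: (1/2)(30)(73 - 43) = 450.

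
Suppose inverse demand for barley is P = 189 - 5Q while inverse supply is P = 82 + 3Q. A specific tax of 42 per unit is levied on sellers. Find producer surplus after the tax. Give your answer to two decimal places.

99.02

Without the tax, 189 - 5Q = 82 + 3Q so Q* = 13.375 and P* = 122.125.
With the tax, sellers need 42 more per unit: 189 - 5Q = 82 + 3Q + 42, so Q_t = 8.125. Buyers pay P_b = 148.375; sellers receive P_s = P_b - 42 = 106.375.
PS = (1/2)(Q_t)(P_s - 82) = (1/2)(8.125)(24.375) = 99.0234.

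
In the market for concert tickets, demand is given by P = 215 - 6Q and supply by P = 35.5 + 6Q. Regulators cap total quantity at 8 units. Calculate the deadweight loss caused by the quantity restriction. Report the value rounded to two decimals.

290.51

Without the quota, 215 - 6Q = 35.5 + 6Q gives Q* = 14.9583.
At Q = 8 the demand price is 215 - 6(8) = 167 and the supply price is 35.5 + 6(8) = 83.5.
DWL = (1/2)(gap between curves at 8) x (Q* - 8) = (1/2)(83.5)(6.9583) = 290.5104.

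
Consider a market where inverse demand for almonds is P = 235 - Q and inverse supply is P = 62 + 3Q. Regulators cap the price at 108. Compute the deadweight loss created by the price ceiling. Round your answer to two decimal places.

1558.68

Free-market equilibrium: 235 - Q = 62 + 3Q gives Q* = 43.25, P* = 191.75.
At P = 108, sellers supply (108 - 62)/3 = 15.3333 while buyers want more, so the quantity traded is 15.3333 at price 108.
At Q = 15.3333 the demand price is 219.6667 and the supply price is 108. Deadweight loss is the triangle between the curves from 15.3333 to 43.25: (1/2)(219.6667 - 108)(43.25 - 15.3333) = 1558.6806.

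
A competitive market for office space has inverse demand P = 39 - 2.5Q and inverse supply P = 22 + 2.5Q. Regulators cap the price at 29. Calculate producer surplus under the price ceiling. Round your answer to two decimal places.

9.80

Free-market equilibrium: 39 - 2.5Q = 22 + 2.5Q gives Q* = 3.4, P* = 30.5.
At the ceiling price 29, quantity supplied is (29 - 22)/2.5 = 2.8; supply is the short side, so Q = 2.8 trades at P = 29.
PS is the triangle above supply below 29: (1/2)(2.8)(29 - 22) = 9.8.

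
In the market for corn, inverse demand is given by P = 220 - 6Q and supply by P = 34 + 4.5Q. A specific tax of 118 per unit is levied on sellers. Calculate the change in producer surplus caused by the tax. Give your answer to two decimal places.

Without the tax, 220 - 6Q = 34 + 4.5Q so Q* = 17.7143 and P* = 113.7143.
With the tax, sellers need 118 more per unit: 220 - 6Q = 34 + 4.5Q + 118, so Q_t = 6.4762. Buyers pay P_b = 181.1429; sellers receive P_s = P_b - 118 = 63.1429.
PS falls from (1/2)(17.7143)(79.7143) = 706.0408 to (1/2)(6.4762)(29.1429) = 94.3673, a change of -611.6735.

-611.67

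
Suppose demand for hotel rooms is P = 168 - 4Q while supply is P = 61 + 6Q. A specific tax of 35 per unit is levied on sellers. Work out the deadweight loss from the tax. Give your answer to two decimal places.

61.25

Without the tax, 168 - 4Q = 61 + 6Q so Q* = 10.7 and P* = 125.2.
A tax on sellers shifts supply up by 35: 168 - 4Q = 61 + 6Q + 35, so Q_t = 7.2. Buyers pay P_b = 139.2; sellers receive P_s = P_b - 35 = 104.2.
Deadweight loss is the triangle between the curves from Q_t to Q*: (1/2)(10.7 - 7.2)(35) = 61.25.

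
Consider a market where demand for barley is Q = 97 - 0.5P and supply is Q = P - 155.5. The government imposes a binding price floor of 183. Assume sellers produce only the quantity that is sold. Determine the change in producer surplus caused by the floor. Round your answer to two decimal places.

53.78

Rewriting demand in inverse form: P = 194 - 2Q.
Rewriting supply in inverse form: P = 155.5 + Q.
Free-market equilibrium: 194 - 2Q = 155.5 + Q gives Q* = 12.8333, P* = 168.3333.
At P = 183, buyers demand (194 - 183)/2 = 5.5 while sellers would supply more, so the quantity traded is 5.5 at price 183.
PS goes from (1/2)(12.8333)(12.8333) = 82.3472 to 136.125 (computed as (183 - 155.5)(5.5) - (1/2)(1)(5.5)^2), a change of 53.7778.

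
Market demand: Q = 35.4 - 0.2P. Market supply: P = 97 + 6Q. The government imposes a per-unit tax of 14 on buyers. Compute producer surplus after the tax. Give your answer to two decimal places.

Rewriting demand in inverse form: P = 177 - 5Q.
Pre-tax equilibrium: 177 - 5Q = 97 + 6Q gives Q* = 7.2727, P* = 140.6364.
With the tax, buyers' net willingness to pay falls by 14: (177 - 14) - 5Q = 97 + 6Q, so Q_t = 6. Buyers pay P_b = 147; sellers receive P_s = P_b - 14 = 133.
Producer surplus is the triangle above supply below P_s: (1/2)(6)(133 - 97) = 108.

108.00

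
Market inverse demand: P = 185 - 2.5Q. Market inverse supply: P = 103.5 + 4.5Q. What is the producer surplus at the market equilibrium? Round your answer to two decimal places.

Setting demand equal to supply, 81.5 = 7Q, so Q* = 11.6429 and P* = 155.8929.
PS is the area between P* and the supply curve from 0 to Q*: (1/2)(11.6429)(52.3929) = 305.0013.

305.00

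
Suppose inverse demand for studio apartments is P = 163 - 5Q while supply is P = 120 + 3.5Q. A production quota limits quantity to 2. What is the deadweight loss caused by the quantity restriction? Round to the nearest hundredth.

39.76

Without the quota, 163 - 5Q = 120 + 3.5Q gives Q* = 5.0588.
At Q = 2 the demand price is 163 - 5(2) = 153 and the supply price is 120 + 3.5(2) = 127.
DWL = (1/2)(gap between curves at 2) x (Q* - 2) = (1/2)(26)(3.0588) = 39.7647.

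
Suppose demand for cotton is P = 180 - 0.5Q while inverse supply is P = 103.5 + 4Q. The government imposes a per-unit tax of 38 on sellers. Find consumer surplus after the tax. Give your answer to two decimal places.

Without the tax, 180 - 0.5Q = 103.5 + 4Q so Q* = 17 and P* = 171.5.
A tax on sellers shifts supply up by 38: 180 - 0.5Q = 103.5 + 4Q + 38, so Q_t = 8.5556. Buyers pay P_b = 175.7222; sellers receive P_s = P_b - 38 = 137.7222.
Consumer surplus is the triangle under demand above P_b: (1/2)(8.5556)(180 - 175.7222) = 18.2994.

18.30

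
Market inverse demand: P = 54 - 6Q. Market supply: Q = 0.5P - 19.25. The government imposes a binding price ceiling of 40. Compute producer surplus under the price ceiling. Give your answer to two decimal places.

Rewriting supply in inverse form: P = 38.5 + 2Q.
Without the control, 54 - 6Q = 38.5 + 2Q so Q* = 1.9375 and P* = 42.375.
At the ceiling price 40, quantity supplied is (40 - 38.5)/2 = 0.75; supply is the short side, so Q = 0.75 trades at P = 40.
PS is the triangle above supply below 40: (1/2)(0.75)(40 - 38.5) = 0.5625.

0.56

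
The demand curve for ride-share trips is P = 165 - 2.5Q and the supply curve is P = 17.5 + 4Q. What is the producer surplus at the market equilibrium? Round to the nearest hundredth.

1029.88

Equilibrium: 165 - 2.5Q = 17.5 + 4Q, so Q* = 22.6923 and P* = 108.2692.
The supply curve's price intercept is 17.5, so PS = (1/2)(Q*)(P* - 17.5) = (1/2)(22.6923)(90.7692) = 1029.8817.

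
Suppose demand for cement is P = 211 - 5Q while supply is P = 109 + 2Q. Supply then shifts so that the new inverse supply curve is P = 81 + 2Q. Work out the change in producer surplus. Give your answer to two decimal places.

Initial equilibrium: Q_0 = 14.5714, P_0 = 138.1429; CS_0 = (1/2)(14.5714)(72.8571) = 530.8163, PS_0 = (1/2)(14.5714)(29.1429) = 212.3265.
New equilibrium: 211 - 5Q = 81 + 2Q gives Q_1 = 18.5714, P_1 = 118.1429; CS_1 = 862.2449, PS_1 = 344.898.
Change in producer surplus = 344.898 - 212.3265 = 132.5714.

132.57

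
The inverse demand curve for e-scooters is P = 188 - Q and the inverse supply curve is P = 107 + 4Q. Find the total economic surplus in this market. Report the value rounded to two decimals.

Setting demand equal to supply, 81 = 5Q, so Q* = 16.2 and P* = 171.8.
Total surplus is the full triangle between the curves from 0 to Q*: (1/2)(16.2)(188 - 107) = 656.1.

656.10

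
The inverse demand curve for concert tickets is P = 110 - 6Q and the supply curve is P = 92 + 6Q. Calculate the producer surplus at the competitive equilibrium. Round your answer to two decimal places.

6.75

Set 110 - 6Q = 92 + 6Q, which gives 18 = 12Q, so Q* = 1.5 and P* = 110 - 6(1.5) = 101.
Producer surplus is the triangle above supply below P*: (1/2)(1.5)(101 - 92) = (1/2)(1.5)(9) = 6.75.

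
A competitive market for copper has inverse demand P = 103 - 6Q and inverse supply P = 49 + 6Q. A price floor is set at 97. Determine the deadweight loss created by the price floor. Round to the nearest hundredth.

Without the control, 103 - 6Q = 49 + 6Q so Q* = 4.5 and P* = 76.
At the floor price 97, quantity demanded is (103 - 97)/6 = 1; demand is the short side, so Q = 1 trades at P = 97.
The lost-trades triangle has base Q* - 1 = 3.5 and height equal to the gap between the curves at Q = 1, which is 97 - 55 = 42. DWL = (1/2)(3.5)(42) = 73.5.

73.50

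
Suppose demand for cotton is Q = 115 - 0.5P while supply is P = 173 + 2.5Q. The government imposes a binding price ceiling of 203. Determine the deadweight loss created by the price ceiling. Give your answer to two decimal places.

1.00

Rewriting demand in inverse form: P = 230 - 2Q.
Without the control, 230 - 2Q = 173 + 2.5Q so Q* = 12.6667 and P* = 204.6667.
At P = 203, sellers supply (203 - 173)/2.5 = 12 while buyers want more, so the quantity traded is 12 at price 203.
The lost-trades triangle has base Q* - 12 = 0.6667 and height equal to the gap between the curves at Q = 12, which is 206 - 203 = 3. DWL = (1/2)(0.6667)(3) = 1.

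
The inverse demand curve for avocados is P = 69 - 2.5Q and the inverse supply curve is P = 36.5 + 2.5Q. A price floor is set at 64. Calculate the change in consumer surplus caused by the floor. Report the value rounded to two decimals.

Without the control, 69 - 2.5Q = 36.5 + 2.5Q so Q* = 6.5 and P* = 52.75.
At P = 64, buyers demand (69 - 64)/2.5 = 2 while sellers would supply more, so the quantity traded is 2 at price 64.
CS goes from (1/2)(6.5)(16.25) = 52.8125 to 5 (computed as (69 - 64)(2) - (1/2)(2.5)(2)^2), a change of -47.8125.

-47.81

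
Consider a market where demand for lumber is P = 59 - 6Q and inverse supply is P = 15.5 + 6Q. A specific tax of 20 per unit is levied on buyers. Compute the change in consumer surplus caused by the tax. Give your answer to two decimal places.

Without the tax, 59 - 6Q = 15.5 + 6Q so Q* = 3.625 and P* = 37.25.
A tax on buyers shifts demand down by 20: (59 - 20) - 6Q = 15.5 + 6Q, so Q_t = 1.9583. Buyers pay P_b = 47.25; sellers receive P_s = P_b - 20 = 27.25.
CS falls from (1/2)(3.625)(21.75) = 39.4219 to (1/2)(1.9583)(11.75) = 11.5052, a change of -27.9167.

-27.92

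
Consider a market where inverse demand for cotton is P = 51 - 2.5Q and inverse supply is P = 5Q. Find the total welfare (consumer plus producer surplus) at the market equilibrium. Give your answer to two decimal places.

Equilibrium: 51 - 2.5Q = 5Q, so Q* = 6.8 and P* = 34.
CS = (1/2)(6.8)(17) = 57.8 and PS = (1/2)(6.8)(34) = 115.6, so total surplus = 173.4.

173.40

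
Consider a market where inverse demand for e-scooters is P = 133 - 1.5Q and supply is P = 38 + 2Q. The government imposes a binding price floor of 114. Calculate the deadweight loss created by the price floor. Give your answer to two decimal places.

Without the control, 133 - 1.5Q = 38 + 2Q so Q* = 27.1429 and P* = 92.2857.
At the floor price 114, quantity demanded is (133 - 114)/1.5 = 12.6667; demand is the short side, so Q = 12.6667 trades at P = 114.
The lost-trades triangle has base Q* - 12.6667 = 14.4762 and height equal to the gap between the curves at Q = 12.6667, which is 114 - 63.3333 = 50.6667. DWL = (1/2)(14.4762)(50.6667) = 366.7302.

366.73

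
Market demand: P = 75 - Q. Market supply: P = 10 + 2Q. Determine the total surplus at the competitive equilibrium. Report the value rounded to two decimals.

704.17

Set 75 - Q = 10 + 2Q, which gives 65 = 3Q, so Q* = 21.6667 and P* = 75 - (21.6667) = 53.3333.
CS = (1/2)(21.6667)(21.6667) = 234.7222 and PS = (1/2)(21.6667)(43.3333) = 469.4444, so total surplus = 704.1667.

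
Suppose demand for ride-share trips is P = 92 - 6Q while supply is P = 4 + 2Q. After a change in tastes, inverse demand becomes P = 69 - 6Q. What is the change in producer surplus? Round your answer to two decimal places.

Initial equilibrium: Q_0 = 11, P_0 = 26; CS_0 = (1/2)(11)(66) = 363, PS_0 = (1/2)(11)(22) = 121.
New equilibrium: 69 - 6Q = 4 + 2Q gives Q_1 = 8.125, P_1 = 20.25; CS_1 = 198.0469, PS_1 = 66.0156.
Change in producer surplus = 66.0156 - 121 = -54.9844.

-54.98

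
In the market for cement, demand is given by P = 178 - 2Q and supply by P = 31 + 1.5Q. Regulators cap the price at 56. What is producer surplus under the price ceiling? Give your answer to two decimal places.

208.33

Free-market equilibrium: 178 - 2Q = 31 + 1.5Q gives Q* = 42, P* = 94.
At the ceiling price 56, quantity supplied is (56 - 31)/1.5 = 16.6667; supply is the short side, so Q = 16.6667 trades at P = 56.
PS is the triangle above supply below 56: (1/2)(16.6667)(56 - 31) = 208.3333.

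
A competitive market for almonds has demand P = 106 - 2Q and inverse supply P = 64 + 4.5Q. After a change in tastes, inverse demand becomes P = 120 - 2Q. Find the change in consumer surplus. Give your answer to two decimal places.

Initial equilibrium: Q_0 = 6.4615, P_0 = 93.0769; CS_0 = (1/2)(6.4615)(12.9231) = 41.7515, PS_0 = (1/2)(6.4615)(29.0769) = 93.9408.
New equilibrium: 120 - 2Q = 64 + 4.5Q gives Q_1 = 8.6154, P_1 = 102.7692; CS_1 = 74.2249, PS_1 = 167.0059.
Change in consumer surplus = 74.2249 - 41.7515 = 32.4734.

32.47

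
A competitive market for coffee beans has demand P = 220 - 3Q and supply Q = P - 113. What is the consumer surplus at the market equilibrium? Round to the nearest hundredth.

Rewriting supply in inverse form: P = 113 + Q.
Equilibrium: 220 - 3Q = 113 + Q, so Q* = 26.75 and P* = 139.75.
CS is the area between the demand curve and P* from 0 to Q*: (1/2)(26.75)(80.25) = 1073.3438.

1073.34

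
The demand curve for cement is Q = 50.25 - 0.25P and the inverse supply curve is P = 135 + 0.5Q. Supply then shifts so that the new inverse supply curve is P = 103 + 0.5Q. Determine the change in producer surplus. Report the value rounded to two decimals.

64.79

Rewriting demand in inverse form: P = 201 - 4Q.
Initial equilibrium: Q_0 = 14.6667, P_0 = 142.3333; CS_0 = (1/2)(14.6667)(58.6667) = 430.2222, PS_0 = (1/2)(14.6667)(7.3333) = 53.7778.
New equilibrium: 201 - 4Q = 103 + 0.5Q gives Q_1 = 21.7778, P_1 = 113.8889; CS_1 = 948.5432, PS_1 = 118.5679.
Change in producer surplus = 118.5679 - 53.7778 = 64.7901.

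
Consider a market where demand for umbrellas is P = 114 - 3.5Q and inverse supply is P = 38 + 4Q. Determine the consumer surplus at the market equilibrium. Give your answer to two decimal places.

Set 114 - 3.5Q = 38 + 4Q, which gives 76 = 7.5Q, so Q* = 10.1333 and P* = 114 - 3.5(10.1333) = 78.5333.
The demand choke price is 114, so CS = (1/2)(Q*)(114 - P*) = (1/2)(10.1333)(35.4667) = 179.6978.

179.70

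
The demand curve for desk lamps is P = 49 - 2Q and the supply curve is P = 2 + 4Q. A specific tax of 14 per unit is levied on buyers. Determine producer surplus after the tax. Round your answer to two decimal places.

Pre-tax equilibrium: 49 - 2Q = 2 + 4Q gives Q* = 7.8333, P* = 33.3333.
A tax on buyers shifts demand down by 14: (49 - 14) - 2Q = 2 + 4Q, so Q_t = 5.5. Buyers pay P_b = 38; sellers receive P_s = P_b - 14 = 24.
PS = (1/2)(Q_t)(P_s - 2) = (1/2)(5.5)(22) = 60.5.

60.50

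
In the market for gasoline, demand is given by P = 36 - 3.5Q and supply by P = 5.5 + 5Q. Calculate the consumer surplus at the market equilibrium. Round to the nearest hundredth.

22.53

Setting demand equal to supply, 30.5 = 8.5Q, so Q* = 3.5882 and P* = 23.4412.
The demand choke price is 36, so CS = (1/2)(Q*)(36 - P*) = (1/2)(3.5882)(12.5588) = 22.532.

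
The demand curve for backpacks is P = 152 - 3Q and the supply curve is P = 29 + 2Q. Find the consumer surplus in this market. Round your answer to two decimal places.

907.74

Set 152 - 3Q = 29 + 2Q, which gives 123 = 5Q, so Q* = 24.6 and P* = 152 - 3(24.6) = 78.2.
Consumer surplus is the triangle under demand above P*: (1/2)(24.6)(152 - 78.2) = (1/2)(24.6)(73.8) = 907.74.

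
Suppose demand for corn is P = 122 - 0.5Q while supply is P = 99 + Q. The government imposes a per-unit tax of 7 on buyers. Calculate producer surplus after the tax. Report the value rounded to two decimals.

56.89

Pre-tax equilibrium: 122 - 0.5Q = 99 + Q gives Q* = 15.3333, P* = 114.3333.
A tax on buyers shifts demand down by 7: (122 - 7) - 0.5Q = 99 + Q, so Q_t = 10.6667. Buyers pay P_b = 116.6667; sellers receive P_s = P_b - 7 = 109.6667.
Producer surplus is the triangle above supply below P_s: (1/2)(10.6667)(109.6667 - 99) = 56.8889.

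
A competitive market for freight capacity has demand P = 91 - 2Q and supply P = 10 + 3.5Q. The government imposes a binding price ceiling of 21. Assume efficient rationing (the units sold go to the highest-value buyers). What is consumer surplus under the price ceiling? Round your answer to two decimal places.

Free-market equilibrium: 91 - 2Q = 10 + 3.5Q gives Q* = 14.7273, P* = 61.5455.
At P = 21, sellers supply (21 - 10)/3.5 = 3.1429 while buyers want more, so the quantity traded is 3.1429 at price 21.
The demand price at Q = 3.1429 is 84.7143. CS is the trapezoid between demand and 21 over [0, 3.1429]: (1/2)[(91 - 21) + (84.7143 - 21)](3.1429) = 210.1224.

210.12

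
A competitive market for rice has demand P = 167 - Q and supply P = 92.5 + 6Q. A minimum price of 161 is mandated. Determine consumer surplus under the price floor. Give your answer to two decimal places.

Free-market equilibrium: 167 - Q = 92.5 + 6Q gives Q* = 10.6429, P* = 156.3571.
At the floor price 161, quantity demanded is (167 - 161)/1 = 6; demand is the short side, so Q = 6 trades at P = 161.
CS is the triangle under demand above 161: (1/2)(6)(167 - 161) = 18.

18.00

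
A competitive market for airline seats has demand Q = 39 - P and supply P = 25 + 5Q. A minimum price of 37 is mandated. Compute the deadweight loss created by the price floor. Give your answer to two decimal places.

Rewriting demand in inverse form: P = 39 - Q.
Free-market equilibrium: 39 - Q = 25 + 5Q gives Q* = 2.3333, P* = 36.6667.
At the floor price 37, quantity demanded is (39 - 37)/1 = 2; demand is the short side, so Q = 2 trades at P = 37.
At Q = 2 the demand price is 37 and the supply price is 35. Deadweight loss is the triangle between the curves from 2 to 2.3333: (1/2)(37 - 35)(2.3333 - 2) = 0.3333.

0.33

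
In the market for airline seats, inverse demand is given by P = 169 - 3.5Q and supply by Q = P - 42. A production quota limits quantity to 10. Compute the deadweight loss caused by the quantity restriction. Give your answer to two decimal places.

Rewriting supply in inverse form: P = 42 + Q.
Unrestricted equilibrium: Q* = (169 - 42)/(3.5 + 1) = 28.2222.
At Q = 10 the demand price is 169 - 3.5(10) = 134 and the supply price is 42 + (10) = 52.
Deadweight loss is the triangle between the curves from 10 to 28.2222: (1/2)(134 - 52)(28.2222 - 10) = 747.1111.

747.11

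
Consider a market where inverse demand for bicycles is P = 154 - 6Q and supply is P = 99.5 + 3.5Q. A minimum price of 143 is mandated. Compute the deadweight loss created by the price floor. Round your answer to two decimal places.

Without the control, 154 - 6Q = 99.5 + 3.5Q so Q* = 5.7368 and P* = 119.5789.
At P = 143, buyers demand (154 - 143)/6 = 1.8333 while sellers would supply more, so the quantity traded is 1.8333 at price 143.
At Q = 1.8333 the demand price is 143 and the supply price is 105.9167. Deadweight loss is the triangle between the curves from 1.8333 to 5.7368: (1/2)(143 - 105.9167)(5.7368 - 1.8333) = 72.3776.

72.38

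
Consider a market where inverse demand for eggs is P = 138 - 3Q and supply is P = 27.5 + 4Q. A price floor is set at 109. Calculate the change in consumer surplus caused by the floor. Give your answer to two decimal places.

-233.62

Free-market equilibrium: 138 - 3Q = 27.5 + 4Q gives Q* = 15.7857, P* = 90.6429.
At the floor price 109, quantity demanded is (138 - 109)/3 = 9.6667; demand is the short side, so Q = 9.6667 trades at P = 109.
CS goes from (1/2)(15.7857)(47.3571) = 373.7832 to 140.1667 (computed as (138 - 109)(9.6667) - (1/2)(3)(9.6667)^2), a change of -233.6165.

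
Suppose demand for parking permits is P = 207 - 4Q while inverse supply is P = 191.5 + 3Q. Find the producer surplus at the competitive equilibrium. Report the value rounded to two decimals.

Set 207 - 4Q = 191.5 + 3Q, which gives 15.5 = 7Q, so Q* = 2.2143 and P* = 207 - 4(2.2143) = 198.1429.
PS is the area between P* and the supply curve from 0 to Q*: (1/2)(2.2143)(6.6429) = 7.3546.

7.35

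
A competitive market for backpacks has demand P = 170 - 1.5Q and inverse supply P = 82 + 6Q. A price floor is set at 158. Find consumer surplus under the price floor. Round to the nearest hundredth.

48.00

Without the control, 170 - 1.5Q = 82 + 6Q so Q* = 11.7333 and P* = 152.4.
At P = 158, buyers demand (170 - 158)/1.5 = 8 while sellers would supply more, so the quantity traded is 8 at price 158.
CS is the triangle under demand above 158: (1/2)(8)(170 - 158) = 48.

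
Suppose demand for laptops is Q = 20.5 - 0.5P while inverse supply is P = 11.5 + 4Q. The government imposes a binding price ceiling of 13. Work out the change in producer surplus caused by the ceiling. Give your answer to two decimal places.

Rewriting demand in inverse form: P = 41 - 2Q.
Free-market equilibrium: 41 - 2Q = 11.5 + 4Q gives Q* = 4.9167, P* = 31.1667.
At the ceiling price 13, quantity supplied is (13 - 11.5)/4 = 0.375; supply is the short side, so Q = 0.375 trades at P = 13.
PS goes from (1/2)(4.9167)(19.6667) = 48.3472 to 0.2812 (computed as (13 - 11.5)(0.375) - (1/2)(4)(0.375)^2), a change of -48.066.

-48.07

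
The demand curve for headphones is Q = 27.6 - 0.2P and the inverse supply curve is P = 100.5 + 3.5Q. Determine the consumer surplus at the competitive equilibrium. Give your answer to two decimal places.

Rewriting demand in inverse form: P = 138 - 5Q.
Setting demand equal to supply, 37.5 = 8.5Q, so Q* = 4.4118 and P* = 115.9412.
The demand choke price is 138, so CS = (1/2)(Q*)(138 - P*) = (1/2)(4.4118)(22.0588) = 48.6592.

48.66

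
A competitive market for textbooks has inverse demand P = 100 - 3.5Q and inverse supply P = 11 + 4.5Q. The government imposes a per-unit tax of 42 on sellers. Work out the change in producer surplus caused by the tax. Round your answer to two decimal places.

-200.81

Pre-tax equilibrium: 100 - 3.5Q = 11 + 4.5Q gives Q* = 11.125, P* = 61.0625.
A tax on sellers shifts supply up by 42: 100 - 3.5Q = 11 + 4.5Q + 42, so Q_t = 5.875. Buyers pay P_b = 79.4375; sellers receive P_s = P_b - 42 = 37.4375.
Producers lose the trapezoid between P_s and P* out to Q_t plus the triangle from Q_t to Q*: change in PS = 77.6602 - 278.4727 = -200.8125.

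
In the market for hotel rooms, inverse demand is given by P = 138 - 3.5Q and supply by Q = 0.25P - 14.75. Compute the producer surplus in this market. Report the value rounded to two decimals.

221.90

Rewriting supply in inverse form: P = 59 + 4Q.
Setting demand equal to supply, 79 = 7.5Q, so Q* = 10.5333 and P* = 101.1333.
The supply curve's price intercept is 59, so PS = (1/2)(Q*)(P* - 59) = (1/2)(10.5333)(42.1333) = 221.9022.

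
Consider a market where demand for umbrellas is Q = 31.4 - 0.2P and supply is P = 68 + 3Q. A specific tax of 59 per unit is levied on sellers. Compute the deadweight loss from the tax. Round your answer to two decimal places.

Rewriting demand in inverse form: P = 157 - 5Q.
Pre-tax equilibrium: 157 - 5Q = 68 + 3Q gives Q* = 11.125, P* = 101.375.
A tax on sellers shifts supply up by 59: 157 - 5Q = 68 + 3Q + 59, so Q_t = 3.75. Buyers pay P_b = 138.25; sellers receive P_s = P_b - 59 = 79.25.
Deadweight loss is the triangle between the curves from Q_t to Q*: (1/2)(11.125 - 3.75)(59) = 217.5625.

217.56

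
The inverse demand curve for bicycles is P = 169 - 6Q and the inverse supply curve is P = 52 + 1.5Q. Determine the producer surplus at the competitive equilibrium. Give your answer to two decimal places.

Setting demand equal to supply, 117 = 7.5Q, so Q* = 15.6 and P* = 75.4.
The supply curve's price intercept is 52, so PS = (1/2)(Q*)(P* - 52) = (1/2)(15.6)(23.4) = 182.52.

182.52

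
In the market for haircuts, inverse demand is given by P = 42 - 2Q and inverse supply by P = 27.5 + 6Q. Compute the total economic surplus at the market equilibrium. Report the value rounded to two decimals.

Equilibrium: 42 - 2Q = 27.5 + 6Q, so Q* = 1.8125 and P* = 38.375.
Total surplus is the full triangle between the curves from 0 to Q*: (1/2)(1.8125)(42 - 27.5) = 13.1406.

13.14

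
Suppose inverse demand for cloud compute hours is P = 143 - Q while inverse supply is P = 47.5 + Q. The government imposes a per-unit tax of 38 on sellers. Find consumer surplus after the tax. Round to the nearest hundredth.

413.28

Without the tax, 143 - Q = 47.5 + Q so Q* = 47.75 and P* = 95.25.
A tax on sellers shifts supply up by 38: 143 - Q = 47.5 + Q + 38, so Q_t = 28.75. Buyers pay P_b = 114.25; sellers receive P_s = P_b - 38 = 76.25.
CS = (1/2)(Q_t)(143 - P_b) = (1/2)(28.75)(28.75) = 413.2812.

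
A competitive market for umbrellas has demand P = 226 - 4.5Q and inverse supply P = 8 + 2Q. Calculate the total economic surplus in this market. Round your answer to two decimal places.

Setting demand equal to supply, 218 = 6.5Q, so Q* = 33.5385 and P* = 75.0769.
Total surplus is the full triangle between the curves from 0 to Q*: (1/2)(33.5385)(226 - 8) = 3655.6923.

3655.69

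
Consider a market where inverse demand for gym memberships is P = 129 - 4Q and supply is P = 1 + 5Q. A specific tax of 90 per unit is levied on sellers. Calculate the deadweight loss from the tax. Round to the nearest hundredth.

Without the tax, 129 - 4Q = 1 + 5Q so Q* = 14.2222 and P* = 72.1111.
With the tax, sellers need 90 more per unit: 129 - 4Q = 1 + 5Q + 90, so Q_t = 4.2222. Buyers pay P_b = 112.1111; sellers receive P_s = P_b - 90 = 22.1111.
The welfare triangle lost has base Q* - Q_t = 10 and height t = 90, so DWL = (1/2)(10)(90) = 450.

450.00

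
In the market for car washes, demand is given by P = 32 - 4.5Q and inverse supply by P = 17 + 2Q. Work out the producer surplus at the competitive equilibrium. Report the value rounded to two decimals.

5.33

Setting demand equal to supply, 15 = 6.5Q, so Q* = 2.3077 and P* = 21.6154.
PS is the area between P* and the supply curve from 0 to Q*: (1/2)(2.3077)(4.6154) = 5.3254.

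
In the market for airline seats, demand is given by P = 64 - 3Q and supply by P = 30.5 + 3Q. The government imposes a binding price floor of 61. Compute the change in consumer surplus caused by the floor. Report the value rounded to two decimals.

Without the control, 64 - 3Q = 30.5 + 3Q so Q* = 5.5833 and P* = 47.25.
At P = 61, buyers demand (64 - 61)/3 = 1 while sellers would supply more, so the quantity traded is 1 at price 61.
CS goes from (1/2)(5.5833)(16.75) = 46.7604 to 1.5 (computed as (64 - 61)(1) - (1/2)(3)(1)^2), a change of -45.2604.

-45.26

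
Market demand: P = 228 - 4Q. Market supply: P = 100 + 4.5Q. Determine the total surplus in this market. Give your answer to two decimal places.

963.76

Setting demand equal to supply, 128 = 8.5Q, so Q* = 15.0588 and P* = 167.7647.
Total surplus is the full triangle between the curves from 0 to Q*: (1/2)(15.0588)(228 - 100) = 963.7647.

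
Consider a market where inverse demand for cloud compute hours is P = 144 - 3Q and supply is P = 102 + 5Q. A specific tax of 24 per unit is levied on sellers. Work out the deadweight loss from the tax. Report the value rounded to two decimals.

36.00

Pre-tax equilibrium: 144 - 3Q = 102 + 5Q gives Q* = 5.25, P* = 128.25.
A tax on sellers shifts supply up by 24: 144 - 3Q = 102 + 5Q + 24, so Q_t = 2.25. Buyers pay P_b = 137.25; sellers receive P_s = P_b - 24 = 113.25.
Deadweight loss is the triangle between the curves from Q_t to Q*: (1/2)(5.25 - 2.25)(24) = 36.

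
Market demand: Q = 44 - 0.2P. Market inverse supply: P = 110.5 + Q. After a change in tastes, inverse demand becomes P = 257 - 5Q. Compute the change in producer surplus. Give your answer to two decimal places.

Rewriting demand in inverse form: P = 220 - 5Q.
Initial equilibrium: Q_0 = 18.25, P_0 = 128.75; CS_0 = (1/2)(18.25)(91.25) = 832.6562, PS_0 = (1/2)(18.25)(18.25) = 166.5312.
New equilibrium: 257 - 5Q = 110.5 + Q gives Q_1 = 24.4167, P_1 = 134.9167; CS_1 = 1490.434, PS_1 = 298.0868.
Change in producer surplus = 298.0868 - 166.5312 = 131.5556.

131.56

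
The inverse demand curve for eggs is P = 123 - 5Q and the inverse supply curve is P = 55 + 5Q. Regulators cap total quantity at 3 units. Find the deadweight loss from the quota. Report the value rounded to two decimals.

Unrestricted equilibrium: Q* = (123 - 55)/(5 + 5) = 6.8.
At Q = 3 the demand price is 123 - 5(3) = 108 and the supply price is 55 + 5(3) = 70.
DWL = (1/2)(gap between curves at 3) x (Q* - 3) = (1/2)(38)(3.8) = 72.2.

72.20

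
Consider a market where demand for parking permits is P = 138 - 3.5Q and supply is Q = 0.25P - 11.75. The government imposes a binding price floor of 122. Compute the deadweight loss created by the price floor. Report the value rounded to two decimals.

Rewriting supply in inverse form: P = 47 + 4Q.
Without the control, 138 - 3.5Q = 47 + 4Q so Q* = 12.1333 and P* = 95.5333.
At P = 122, buyers demand (138 - 122)/3.5 = 4.5714 while sellers would supply more, so the quantity traded is 4.5714 at price 122.
The lost-trades triangle has base Q* - 4.5714 = 7.5619 and height equal to the gap between the curves at Q = 4.5714, which is 122 - 65.2857 = 56.7143. DWL = (1/2)(7.5619)(56.7143) = 214.434.

214.43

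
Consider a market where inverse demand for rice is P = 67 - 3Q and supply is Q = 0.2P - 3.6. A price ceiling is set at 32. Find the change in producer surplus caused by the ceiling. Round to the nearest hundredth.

-74.19

Rewriting supply in inverse form: P = 18 + 5Q.
Without the control, 67 - 3Q = 18 + 5Q so Q* = 6.125 and P* = 48.625.
At the ceiling price 32, quantity supplied is (32 - 18)/5 = 2.8; supply is the short side, so Q = 2.8 trades at P = 32.
PS goes from (1/2)(6.125)(30.625) = 93.7891 to 19.6 (computed as (32 - 18)(2.8) - (1/2)(5)(2.8)^2), a change of -74.1891.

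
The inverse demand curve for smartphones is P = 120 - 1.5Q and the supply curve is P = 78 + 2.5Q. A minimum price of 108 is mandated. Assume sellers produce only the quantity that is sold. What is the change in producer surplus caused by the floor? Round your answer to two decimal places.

22.19

Free-market equilibrium: 120 - 1.5Q = 78 + 2.5Q gives Q* = 10.5, P* = 104.25.
At the floor price 108, quantity demanded is (120 - 108)/1.5 = 8; demand is the short side, so Q = 8 trades at P = 108.
PS goes from (1/2)(10.5)(26.25) = 137.8125 to 160 (computed as (108 - 78)(8) - (1/2)(2.5)(8)^2), a change of 22.1875.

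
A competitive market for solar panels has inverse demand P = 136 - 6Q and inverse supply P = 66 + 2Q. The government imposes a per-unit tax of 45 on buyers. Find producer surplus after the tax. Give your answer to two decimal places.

Without the tax, 136 - 6Q = 66 + 2Q so Q* = 8.75 and P* = 83.5.
A tax on buyers shifts demand down by 45: (136 - 45) - 6Q = 66 + 2Q, so Q_t = 3.125. Buyers pay P_b = 117.25; sellers receive P_s = P_b - 45 = 72.25.
PS = (1/2)(Q_t)(P_s - 66) = (1/2)(3.125)(6.25) = 9.7656.

9.77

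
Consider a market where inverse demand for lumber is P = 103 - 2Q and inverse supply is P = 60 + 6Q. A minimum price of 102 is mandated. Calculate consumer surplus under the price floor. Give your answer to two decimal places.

Free-market equilibrium: 103 - 2Q = 60 + 6Q gives Q* = 5.375, P* = 92.25.
At P = 102, buyers demand (103 - 102)/2 = 0.5 while sellers would supply more, so the quantity traded is 0.5 at price 102.
CS is the triangle under demand above 102: (1/2)(0.5)(103 - 102) = 0.25.

0.25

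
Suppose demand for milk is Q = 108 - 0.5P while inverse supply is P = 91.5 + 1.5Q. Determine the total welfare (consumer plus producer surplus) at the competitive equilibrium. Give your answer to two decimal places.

2214.32

Rewriting demand in inverse form: P = 216 - 2Q.
Equilibrium: 216 - 2Q = 91.5 + 1.5Q, so Q* = 35.5714 and P* = 144.8571.
Total surplus is the full triangle between the curves from 0 to Q*: (1/2)(35.5714)(216 - 91.5) = 2214.3214.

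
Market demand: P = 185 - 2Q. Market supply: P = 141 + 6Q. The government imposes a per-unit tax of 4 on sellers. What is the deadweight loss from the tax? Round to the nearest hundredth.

1.00

Pre-tax equilibrium: 185 - 2Q = 141 + 6Q gives Q* = 5.5, P* = 174.
With the tax, sellers need 4 more per unit: 185 - 2Q = 141 + 6Q + 4, so Q_t = 5. Buyers pay P_b = 175; sellers receive P_s = P_b - 4 = 171.
The welfare triangle lost has base Q* - Q_t = 0.5 and height t = 4, so DWL = (1/2)(0.5)(4) = 1.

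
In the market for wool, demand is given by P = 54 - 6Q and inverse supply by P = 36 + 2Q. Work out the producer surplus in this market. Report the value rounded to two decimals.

5.06

Equilibrium: 54 - 6Q = 36 + 2Q, so Q* = 2.25 and P* = 40.5.
Producer surplus is the triangle above supply below P*: (1/2)(2.25)(40.5 - 36) = (1/2)(2.25)(4.5) = 5.0625.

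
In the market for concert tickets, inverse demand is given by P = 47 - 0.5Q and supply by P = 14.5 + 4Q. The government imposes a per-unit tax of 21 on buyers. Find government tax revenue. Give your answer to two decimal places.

Without the tax, 47 - 0.5Q = 14.5 + 4Q so Q* = 7.2222 and P* = 43.3889.
With the tax, buyers' net willingness to pay falls by 21: (47 - 21) - 0.5Q = 14.5 + 4Q, so Q_t = 2.5556. Buyers pay P_b = 45.7222; sellers receive P_s = P_b - 21 = 24.7222.
Tax revenue = t x Q_t = 21 x 2.5556 = 53.6667.

53.67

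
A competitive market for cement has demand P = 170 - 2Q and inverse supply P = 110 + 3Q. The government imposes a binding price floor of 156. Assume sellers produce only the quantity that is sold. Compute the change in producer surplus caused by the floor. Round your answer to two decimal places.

32.50

Free-market equilibrium: 170 - 2Q = 110 + 3Q gives Q* = 12, P* = 146.
At P = 156, buyers demand (170 - 156)/2 = 7 while sellers would supply more, so the quantity traded is 7 at price 156.
PS goes from (1/2)(12)(36) = 216 to 248.5 (computed as (156 - 110)(7) - (1/2)(3)(7)^2), a change of 32.5.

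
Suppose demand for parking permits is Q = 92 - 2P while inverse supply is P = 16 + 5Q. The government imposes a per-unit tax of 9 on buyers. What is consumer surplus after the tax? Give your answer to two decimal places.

3.64

Rewriting demand in inverse form: P = 46 - 0.5Q.
Pre-tax equilibrium: 46 - 0.5Q = 16 + 5Q gives Q* = 5.4545, P* = 43.2727.
A tax on buyers shifts demand down by 9: (46 - 9) - 0.5Q = 16 + 5Q, so Q_t = 3.8182. Buyers pay P_b = 44.0909; sellers receive P_s = P_b - 9 = 35.0909.
CS = (1/2)(Q_t)(46 - P_b) = (1/2)(3.8182)(1.9091) = 3.6446.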